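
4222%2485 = 1737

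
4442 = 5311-869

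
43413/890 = 48+693/890 ≈ 48.78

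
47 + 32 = 79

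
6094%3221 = 2873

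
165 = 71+94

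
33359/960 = 34 + 719/960 ≈ 34.75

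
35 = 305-270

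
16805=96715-79910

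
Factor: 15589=7^1 * 17^1 * 131^1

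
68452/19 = 3602 + 14/19 ≈ 3602.74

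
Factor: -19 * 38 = -1 * 2^1 * 19^2 = -722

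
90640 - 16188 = 74452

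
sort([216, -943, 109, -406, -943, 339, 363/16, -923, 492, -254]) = [-943, -943, -923, -406, -254, 363/16, 109, 216, 339, 492]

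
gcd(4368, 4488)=24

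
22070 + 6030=28100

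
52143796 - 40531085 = 11612711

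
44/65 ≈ 0.677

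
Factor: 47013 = 3^1 * 15671^1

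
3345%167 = 5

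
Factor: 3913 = 7^1 * 13^1 * 43^1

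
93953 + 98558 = 192511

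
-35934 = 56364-92298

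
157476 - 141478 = 15998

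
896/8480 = 28/265 ≈ 0.106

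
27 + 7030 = 7057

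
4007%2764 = 1243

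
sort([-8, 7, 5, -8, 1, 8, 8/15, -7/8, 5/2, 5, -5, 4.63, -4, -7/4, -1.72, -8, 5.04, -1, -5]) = [-8, -8, -8, -5, -5, -4, -7/4, -1.72, -1, -7/8, 8/15, 1, 5/2, 4.63, 5, 5, 5.04, 7, 8]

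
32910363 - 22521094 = 10389269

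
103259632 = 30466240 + 72793392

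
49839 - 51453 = -1614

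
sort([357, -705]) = [-705, 357]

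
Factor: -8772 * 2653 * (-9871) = 2^2 * 3^1 * 7^1 * 17^1 * 43^1 * 379^1 * 9871^1 = 229719057036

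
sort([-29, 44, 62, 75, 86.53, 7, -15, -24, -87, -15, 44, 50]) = [-87, -29, -24, -15, -15, 7, 44, 44, 50, 62, 75, 86.53]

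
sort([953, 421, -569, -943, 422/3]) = [-943, -569, 422/3, 421, 953]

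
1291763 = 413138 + 878625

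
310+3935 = 4245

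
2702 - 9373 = -6671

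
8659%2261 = 1876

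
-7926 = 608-8534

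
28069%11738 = 4593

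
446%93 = 74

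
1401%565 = 271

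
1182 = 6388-5206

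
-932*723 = -673836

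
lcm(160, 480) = 480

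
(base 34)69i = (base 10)7260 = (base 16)1c5c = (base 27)9po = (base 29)8ia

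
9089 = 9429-340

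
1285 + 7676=8961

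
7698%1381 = 793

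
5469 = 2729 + 2740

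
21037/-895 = -23 - 452/895≈-23.51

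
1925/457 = 4 + 97/457 ≈ 4.21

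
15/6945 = 1/463 ≈ 0.00216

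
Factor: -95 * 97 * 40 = -1 * 2^3 * 5^2 * 19^1 * 97^1 = -368600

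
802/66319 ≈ 0.0121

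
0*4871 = 0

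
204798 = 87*2354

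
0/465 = 0 = 0.00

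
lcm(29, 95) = 2755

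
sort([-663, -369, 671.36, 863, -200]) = [-663, -369, -200, 671.36, 863]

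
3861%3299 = 562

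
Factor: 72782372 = 2^2 * 13^1 * 17^1 * 281^1 * 293^1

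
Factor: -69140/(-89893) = 2^2*5^1*241^(-1)*373^(-1)*3457^1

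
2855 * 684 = 1952820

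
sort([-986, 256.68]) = [-986, 256.68]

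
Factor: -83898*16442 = -1*2^2*3^2*59^1*79^1*8221^1 = -1379450916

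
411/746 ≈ 0.551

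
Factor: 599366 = 2^1 * 299683^1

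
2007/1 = 2007 = 2007.00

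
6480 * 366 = 2371680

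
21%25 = 21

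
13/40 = 0.325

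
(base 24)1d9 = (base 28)141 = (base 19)294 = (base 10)897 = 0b1110000001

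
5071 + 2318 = 7389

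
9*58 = 522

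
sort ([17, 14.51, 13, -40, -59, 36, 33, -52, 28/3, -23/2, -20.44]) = [-59, -52, -40, -20.44, -23/2, 28/3, 13, 14.51, 17, 33, 36]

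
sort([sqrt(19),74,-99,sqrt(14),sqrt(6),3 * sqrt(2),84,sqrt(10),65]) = [-99,sqrt(6),sqrt(10),sqrt(14),3 * sqrt(2),sqrt(19),65,74,84]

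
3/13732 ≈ 0.000218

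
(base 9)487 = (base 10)403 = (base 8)623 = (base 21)j4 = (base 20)103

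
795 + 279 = 1074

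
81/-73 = -1 - 8/73 ≈ -1.11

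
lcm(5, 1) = 5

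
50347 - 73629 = -23282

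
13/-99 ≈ -0.131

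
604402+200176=804578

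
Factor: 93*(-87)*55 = -1*3^2*5^1*11^1*29^1*31^1 = -445005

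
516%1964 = 516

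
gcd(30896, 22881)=1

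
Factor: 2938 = 2^1 * 13^1 * 113^1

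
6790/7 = 970 = 970.00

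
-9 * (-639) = 5751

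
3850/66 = 58 + 1/3≈58.33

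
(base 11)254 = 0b100101101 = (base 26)bf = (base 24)cd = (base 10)301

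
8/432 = 1/54 ≈ 0.0185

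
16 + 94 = 110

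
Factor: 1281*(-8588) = -1*2^2*3^1*7^1*19^1*61^1*113^1 = -11001228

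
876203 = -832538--1708741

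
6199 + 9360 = 15559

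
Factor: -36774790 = -1*2^1*5^1*13^1*457^1*619^1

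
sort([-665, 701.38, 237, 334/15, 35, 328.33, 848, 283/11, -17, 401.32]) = [-665, -17, 334/15, 283/11, 35, 237, 328.33, 401.32, 701.38, 848]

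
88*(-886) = -77968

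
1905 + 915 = 2820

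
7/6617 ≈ 0.00106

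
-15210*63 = -958230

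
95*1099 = 104405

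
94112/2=47056=47056.00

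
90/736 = 45/368 ≈ 0.122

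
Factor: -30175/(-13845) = 3^(-1) * 5^1 * 13^(-1) * 17^1 = 85/39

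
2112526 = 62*34073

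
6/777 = 2/259 ≈ 0.00772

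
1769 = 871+898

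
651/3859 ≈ 0.169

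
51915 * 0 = 0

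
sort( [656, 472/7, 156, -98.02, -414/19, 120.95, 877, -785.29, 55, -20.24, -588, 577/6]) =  [-785.29, -588, -98.02, -414/19, -20.24, 55, 472/7, 577/6, 120.95, 156, 656, 877]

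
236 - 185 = 51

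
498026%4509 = 2036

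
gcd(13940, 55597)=1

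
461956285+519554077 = 981510362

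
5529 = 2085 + 3444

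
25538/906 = 28 + 85/453 ≈ 28.19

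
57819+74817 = 132636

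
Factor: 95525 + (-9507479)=-1 * 2^1 * 3^1 * 19^1 * 82561^1=-9411954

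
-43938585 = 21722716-65661301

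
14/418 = 7/209 ≈ 0.0335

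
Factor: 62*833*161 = 2^1*7^3*17^1*23^1*31^1 = 8315006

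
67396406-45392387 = 22004019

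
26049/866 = 30 + 69/866 ≈ 30.08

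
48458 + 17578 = 66036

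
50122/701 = 71+351/701 ≈ 71.50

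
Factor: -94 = -1 * 2^1 * 47^1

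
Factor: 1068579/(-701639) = -1 * 3^3 * 19^1 * 491^(-1) * 1429^(-1) * 2083^1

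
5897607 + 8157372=14054979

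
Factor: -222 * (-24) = 2^4 * 3^2 * 37^1 = 5328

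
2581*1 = 2581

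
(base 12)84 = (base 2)1100100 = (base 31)37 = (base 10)100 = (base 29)3d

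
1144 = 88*13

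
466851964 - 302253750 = 164598214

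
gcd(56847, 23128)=7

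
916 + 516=1432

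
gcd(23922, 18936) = 18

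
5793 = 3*1931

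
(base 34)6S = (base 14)128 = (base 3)22121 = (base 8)350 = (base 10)232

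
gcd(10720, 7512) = 8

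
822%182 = 94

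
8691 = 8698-7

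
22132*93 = 2058276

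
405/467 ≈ 0.867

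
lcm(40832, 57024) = 3307392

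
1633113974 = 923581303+709532671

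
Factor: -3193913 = -1 * 3193913^1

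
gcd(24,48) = 24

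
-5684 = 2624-8308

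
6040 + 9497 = 15537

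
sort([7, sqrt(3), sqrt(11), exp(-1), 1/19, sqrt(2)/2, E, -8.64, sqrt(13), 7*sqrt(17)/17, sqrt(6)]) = [-8.64, 1/19, exp(-1), sqrt(2)/2, 7*sqrt(17)/17, sqrt(3), sqrt(6), E, sqrt(11), sqrt(13), 7]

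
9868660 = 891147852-881279192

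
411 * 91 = 37401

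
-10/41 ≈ -0.244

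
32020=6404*5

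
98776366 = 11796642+86979724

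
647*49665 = 32133255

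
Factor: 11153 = 19^1 * 587^1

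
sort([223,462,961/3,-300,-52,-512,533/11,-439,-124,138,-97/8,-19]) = [-512,-439,-300,-124,-52,-19,-97/8,533/11,138,223,961/3,462]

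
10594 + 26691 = 37285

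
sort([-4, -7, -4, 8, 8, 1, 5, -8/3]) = [-7, -4, -4, -8/3, 1, 5, 8, 8]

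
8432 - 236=8196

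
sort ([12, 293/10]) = [12, 293/10]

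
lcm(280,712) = 24920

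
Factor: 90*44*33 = 2^3*3^3*5^1*11^2 = 130680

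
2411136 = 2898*832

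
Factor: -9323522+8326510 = -1 * 2^2 * 249253^1 = -997012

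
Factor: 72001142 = 2^1 * 29^1 * 157^1 * 7907^1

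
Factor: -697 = -1*17^1*41^1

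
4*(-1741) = -6964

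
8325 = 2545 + 5780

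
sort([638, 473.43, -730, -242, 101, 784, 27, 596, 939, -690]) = [-730, -690, -242, 27, 101, 473.43, 596, 638, 784, 939]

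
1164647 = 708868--455779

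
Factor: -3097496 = -1*2^3*387187^1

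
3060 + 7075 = 10135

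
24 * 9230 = 221520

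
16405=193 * 85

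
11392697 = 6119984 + 5272713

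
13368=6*2228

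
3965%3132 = 833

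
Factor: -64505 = -1 * 5^1 * 7^1 * 19^1 * 97^1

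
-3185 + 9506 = 6321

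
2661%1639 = 1022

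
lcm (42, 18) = 126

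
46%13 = 7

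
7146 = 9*794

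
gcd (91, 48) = 1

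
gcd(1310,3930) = 1310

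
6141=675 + 5466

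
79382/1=79382=79382.00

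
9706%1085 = 1026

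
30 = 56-26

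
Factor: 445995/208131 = 3^1 * 5^1 * 7^ (-1) = 15/7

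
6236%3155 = 3081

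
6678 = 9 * 742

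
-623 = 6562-7185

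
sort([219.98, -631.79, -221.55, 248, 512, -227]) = [-631.79, -227, -221.55, 219.98, 248, 512]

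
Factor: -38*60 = -1*2^3*3^1*5^1*19^1 = -2280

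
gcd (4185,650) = 5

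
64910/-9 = -7212 - 2/9 ≈ -7212.22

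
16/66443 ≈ 0.000241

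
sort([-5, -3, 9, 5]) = [-5, -3, 5, 9]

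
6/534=1/89≈0.0112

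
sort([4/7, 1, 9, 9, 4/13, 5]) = [4/13, 4/7, 1, 5, 9, 9]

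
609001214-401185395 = 207815819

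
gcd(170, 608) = 2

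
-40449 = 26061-66510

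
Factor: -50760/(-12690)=2^2=4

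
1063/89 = 11 + 84/89 ≈ 11.94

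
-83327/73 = -1141 - 34/73 ≈ -1141.47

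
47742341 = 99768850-52026509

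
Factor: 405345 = 3^1*5^1*61^1*443^1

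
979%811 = 168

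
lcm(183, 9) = 549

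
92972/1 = 92972 = 92972.00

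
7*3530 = 24710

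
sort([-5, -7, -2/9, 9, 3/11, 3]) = [-7, -5, -2/9, 3/11, 3, 9]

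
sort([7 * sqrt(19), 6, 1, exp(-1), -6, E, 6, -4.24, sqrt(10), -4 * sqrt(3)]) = [-4 * sqrt(3), -6, -4.24, exp(-1), 1, E, sqrt(10), 6, 6, 7 * sqrt(19)]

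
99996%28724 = 13824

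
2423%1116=191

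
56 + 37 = 93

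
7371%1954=1509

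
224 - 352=-128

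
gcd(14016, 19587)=3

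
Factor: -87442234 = -1*2^1*11^1*887^1*4481^1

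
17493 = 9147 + 8346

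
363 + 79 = 442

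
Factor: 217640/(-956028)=-1*2^1*3^(-1)*5^1*5441^1*79669^(-1)=-54410/239007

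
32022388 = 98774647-66752259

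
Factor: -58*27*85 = -1*2^1*3^3*5^1*17^1*29^1 = -133110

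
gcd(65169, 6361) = 1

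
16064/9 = 1784 + 8/9 ≈ 1784.89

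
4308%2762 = 1546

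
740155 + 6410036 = 7150191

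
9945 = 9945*1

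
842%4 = 2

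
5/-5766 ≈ -0.000867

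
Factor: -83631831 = -1 * 3^1 * 31^1 * 269^1 * 3343^1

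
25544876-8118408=17426468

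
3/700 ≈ 0.00429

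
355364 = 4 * 88841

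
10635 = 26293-15658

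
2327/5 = 465 + 2/5 = 465.40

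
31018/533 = 2386/41 ≈ 58.20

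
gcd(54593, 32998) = 7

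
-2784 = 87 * (-32)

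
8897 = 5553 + 3344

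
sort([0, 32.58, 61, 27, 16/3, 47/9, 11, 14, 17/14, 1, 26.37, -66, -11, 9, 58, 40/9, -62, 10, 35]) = [-66, -62, -11, 0, 1, 17/14, 40/9, 47/9, 16/3, 9, 10, 11, 14, 26.37, 27, 32.58, 35, 58, 61]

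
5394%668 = 50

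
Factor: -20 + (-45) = -1*5^1*13^1 = -65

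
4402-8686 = -4284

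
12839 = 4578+8261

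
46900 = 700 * 67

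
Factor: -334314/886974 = -1*3^2*11^(-1)*41^1*89^(-1) = -369/979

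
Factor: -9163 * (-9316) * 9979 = 2^2 * 7^2 * 11^1 * 17^3 * 137^1 * 587^1 = 851832467332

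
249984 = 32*7812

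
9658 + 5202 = 14860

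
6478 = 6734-256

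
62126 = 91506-29380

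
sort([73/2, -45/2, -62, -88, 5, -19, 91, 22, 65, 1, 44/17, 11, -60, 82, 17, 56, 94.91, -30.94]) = [-88, -62, -60, -30.94, -45/2, -19, 1, 44/17, 5, 11, 17, 22, 73/2, 56, 65, 82, 91, 94.91]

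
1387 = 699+688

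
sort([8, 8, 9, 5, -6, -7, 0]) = [-7, -6, 0, 5, 8, 8, 9]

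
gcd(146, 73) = 73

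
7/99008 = 1/14144≈0.0000707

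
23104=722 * 32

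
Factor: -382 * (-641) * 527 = 2^1 * 17^1 * 31^1 * 191^1 * 641^1 = 129042274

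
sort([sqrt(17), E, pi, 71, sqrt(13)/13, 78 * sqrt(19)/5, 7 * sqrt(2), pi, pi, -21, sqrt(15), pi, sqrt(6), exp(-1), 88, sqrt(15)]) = [-21, sqrt(13)/13, exp(-1), sqrt(6), E, pi, pi, pi, pi, sqrt(15), sqrt(15), sqrt(17), 7 * sqrt(2), 78 * sqrt(19)/5, 71, 88]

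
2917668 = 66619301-63701633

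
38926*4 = 155704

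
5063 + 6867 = 11930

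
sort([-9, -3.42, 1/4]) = [-9, -3.42, 1/4]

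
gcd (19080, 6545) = 5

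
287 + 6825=7112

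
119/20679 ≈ 0.00575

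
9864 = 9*1096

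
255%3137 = 255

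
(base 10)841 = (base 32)q9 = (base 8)1511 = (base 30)s1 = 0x349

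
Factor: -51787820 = -1 * 2^2 * 5^1 * 7^1 * 369913^1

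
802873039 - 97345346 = 705527693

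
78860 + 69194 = 148054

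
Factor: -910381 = -1 * 53^1 * 89^1 * 193^1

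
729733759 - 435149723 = 294584036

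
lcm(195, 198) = 12870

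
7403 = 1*7403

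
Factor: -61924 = -1*2^2*113^1*137^1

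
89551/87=1029 + 28/87 ≈ 1029.32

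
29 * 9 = 261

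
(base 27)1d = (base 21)1j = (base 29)1b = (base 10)40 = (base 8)50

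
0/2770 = 0 = 0.00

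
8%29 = 8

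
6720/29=231 + 21/29 ≈ 231.72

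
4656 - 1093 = 3563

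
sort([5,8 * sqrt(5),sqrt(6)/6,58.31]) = [sqrt(6)/6,5,8 * sqrt(5),58.31]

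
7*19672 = 137704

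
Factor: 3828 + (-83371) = -1*17^1*4679^1 = -79543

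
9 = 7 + 2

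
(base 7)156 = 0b1011010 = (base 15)60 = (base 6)230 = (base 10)90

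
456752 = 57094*8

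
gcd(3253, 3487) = 1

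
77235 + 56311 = 133546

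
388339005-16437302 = 371901703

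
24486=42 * 583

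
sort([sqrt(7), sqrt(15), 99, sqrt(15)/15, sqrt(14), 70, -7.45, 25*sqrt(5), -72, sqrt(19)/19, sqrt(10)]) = [-72, -7.45, sqrt(19)/19, sqrt(15)/15, sqrt(7), sqrt(10), sqrt(14), sqrt(15), 25*sqrt(5), 70, 99]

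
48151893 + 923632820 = 971784713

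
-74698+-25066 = -99764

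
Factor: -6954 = -1*2^1*3^1*19^1*61^1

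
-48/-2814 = 8/469 ≈ 0.0171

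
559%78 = 13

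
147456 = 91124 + 56332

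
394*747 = 294318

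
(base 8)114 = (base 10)76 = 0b1001100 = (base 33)2a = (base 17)48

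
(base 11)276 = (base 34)9j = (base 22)eh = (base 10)325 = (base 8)505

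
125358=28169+97189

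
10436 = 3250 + 7186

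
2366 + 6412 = 8778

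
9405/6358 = 1 + 277/578 ≈ 1.48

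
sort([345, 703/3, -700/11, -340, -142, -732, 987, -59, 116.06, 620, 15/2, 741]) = [-732, -340, -142, -700/11, -59, 15/2, 116.06, 703/3, 345, 620, 741, 987]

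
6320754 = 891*7094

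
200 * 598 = 119600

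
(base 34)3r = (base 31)45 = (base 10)129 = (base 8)201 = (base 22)5j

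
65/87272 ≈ 0.000745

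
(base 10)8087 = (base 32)7sn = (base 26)bp1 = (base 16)1f97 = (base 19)137c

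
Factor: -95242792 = -1 * 2^3 * 11905349^1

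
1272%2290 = 1272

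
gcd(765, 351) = 9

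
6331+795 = 7126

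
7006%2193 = 427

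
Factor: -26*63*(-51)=2^1*3^3*7^1*13^1*17^1=83538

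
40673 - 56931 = -16258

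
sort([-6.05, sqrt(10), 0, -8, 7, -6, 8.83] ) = [-8, -6.05, -6, 0, sqrt(10), 7, 8.83] 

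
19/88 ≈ 0.216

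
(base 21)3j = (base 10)82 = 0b1010010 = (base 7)145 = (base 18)4a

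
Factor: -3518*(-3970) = 2^2*5^1*397^1*1759^1 = 13966460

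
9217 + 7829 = 17046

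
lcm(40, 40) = 40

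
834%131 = 48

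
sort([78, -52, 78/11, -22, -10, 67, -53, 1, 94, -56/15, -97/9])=[-53, -52, -22, -97/9, -10, -56/15, 1, 78/11, 67, 78, 94]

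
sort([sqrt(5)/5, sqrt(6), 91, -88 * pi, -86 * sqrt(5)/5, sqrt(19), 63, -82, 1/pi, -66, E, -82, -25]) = [-88 * pi, -82, -82, -66, -86 * sqrt(5)/5, -25, 1/pi, sqrt(5)/5, sqrt(6), E, sqrt(19), 63, 91]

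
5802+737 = 6539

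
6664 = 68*98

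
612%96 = 36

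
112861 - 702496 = -589635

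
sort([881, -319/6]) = [-319/6, 881]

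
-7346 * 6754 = -49614884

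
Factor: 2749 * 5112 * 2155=2^3 * 3^2 * 5^1 * 71^1 * 431^1 * 2749^1=30283973640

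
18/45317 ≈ 0.000397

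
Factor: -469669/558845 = -1*5^(-1)*7^(-2)*191^1*2281^(-1)*2459^1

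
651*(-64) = -41664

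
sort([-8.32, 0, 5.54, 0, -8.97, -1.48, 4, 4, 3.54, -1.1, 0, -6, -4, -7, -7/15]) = [-8.97, -8.32, -7, -6, -4, -1.48, -1.1, -7/15, 0, 0, 0, 3.54, 4, 4, 5.54]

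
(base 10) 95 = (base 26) 3h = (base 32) 2v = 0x5f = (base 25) 3k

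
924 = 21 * 44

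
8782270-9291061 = -508791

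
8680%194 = 144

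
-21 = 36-57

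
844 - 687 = 157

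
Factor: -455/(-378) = 2^(-1)*3^(-3)*5^1*13^1 = 65/54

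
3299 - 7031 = -3732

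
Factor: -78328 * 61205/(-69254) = 2^2 * 5^1 * 31^(-1) * 1117^(-1) * 9791^1 * 12241^1 = 2397032620/34627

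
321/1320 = 107/440 ≈ 0.243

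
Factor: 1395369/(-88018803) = -1*227^1*683^1*983^(-1)*9949^(-1) = -155041/9779867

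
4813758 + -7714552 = -2900794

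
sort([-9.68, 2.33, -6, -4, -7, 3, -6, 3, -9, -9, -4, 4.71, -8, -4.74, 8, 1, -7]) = [-9.68, -9, -9, -8, -7, -7, -6, -6, -4.74, -4, -4, 1, 2.33, 3, 3, 4.71, 8]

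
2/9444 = 1/4722 ≈ 0.000212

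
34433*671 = 23104543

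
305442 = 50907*6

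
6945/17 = 408 + 9/17 ≈ 408.53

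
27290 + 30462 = 57752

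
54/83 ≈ 0.651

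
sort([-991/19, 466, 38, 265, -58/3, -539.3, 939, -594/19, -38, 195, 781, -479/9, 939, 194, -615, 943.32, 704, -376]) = [-615, -539.3, -376, -479/9, -991/19, -38, -594/19, -58/3, 38, 194, 195, 265, 466, 704, 781, 939, 939, 943.32]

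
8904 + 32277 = 41181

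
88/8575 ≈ 0.0103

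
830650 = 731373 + 99277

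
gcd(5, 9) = 1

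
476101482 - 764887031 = -288785549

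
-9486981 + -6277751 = -15764732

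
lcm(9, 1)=9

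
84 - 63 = 21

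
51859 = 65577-13718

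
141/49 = 2 + 43/49 ≈ 2.88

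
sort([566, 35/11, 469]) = [35/11, 469, 566]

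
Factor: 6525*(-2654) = -1*2^1*3^2*5^2*29^1*1327^1 = -17317350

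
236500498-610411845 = -373911347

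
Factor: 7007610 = 2^1*3^1*5^1*109^1*2143^1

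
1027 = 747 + 280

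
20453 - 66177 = -45724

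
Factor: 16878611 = 16878611^1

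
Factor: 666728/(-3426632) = -1*11^(-1)*23^(-1)*1693^(-1)*83341^1 = -83341/428329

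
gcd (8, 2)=2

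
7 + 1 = 8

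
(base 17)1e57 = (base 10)9051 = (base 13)4173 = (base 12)52a3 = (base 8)21533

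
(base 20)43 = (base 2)1010011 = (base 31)2l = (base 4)1103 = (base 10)83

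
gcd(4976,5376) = 16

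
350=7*50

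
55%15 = 10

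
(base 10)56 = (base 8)70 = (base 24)28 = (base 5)211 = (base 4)320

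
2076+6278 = 8354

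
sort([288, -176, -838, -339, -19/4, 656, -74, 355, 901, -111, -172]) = [-838, -339, -176, -172, -111, -74, -19/4, 288, 355, 656, 901]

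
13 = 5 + 8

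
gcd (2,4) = 2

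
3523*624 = 2198352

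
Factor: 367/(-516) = -1*2^(-2)*3^(-1)*43^(-1)*367^1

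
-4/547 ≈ -0.00731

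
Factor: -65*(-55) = 5^2*11^1*13^1 = 3575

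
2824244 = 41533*68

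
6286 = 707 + 5579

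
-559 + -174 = -733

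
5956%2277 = 1402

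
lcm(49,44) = 2156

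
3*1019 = 3057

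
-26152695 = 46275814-72428509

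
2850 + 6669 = 9519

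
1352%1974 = 1352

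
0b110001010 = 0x18a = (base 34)bk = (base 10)394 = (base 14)202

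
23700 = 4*5925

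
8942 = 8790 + 152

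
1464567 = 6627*221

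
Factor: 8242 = 2^1 * 13^1 * 317^1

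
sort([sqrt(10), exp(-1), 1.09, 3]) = [exp(-1), 1.09, 3, sqrt(10)]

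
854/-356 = -427/178 ≈ -2.40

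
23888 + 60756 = 84644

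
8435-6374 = 2061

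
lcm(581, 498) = 3486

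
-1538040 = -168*9155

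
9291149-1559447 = 7731702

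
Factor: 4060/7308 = 3^ (-2)*5^1 = 5/9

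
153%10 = 3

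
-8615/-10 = 861 + 1/2 = 861.50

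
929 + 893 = 1822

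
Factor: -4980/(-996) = 5^1 = 5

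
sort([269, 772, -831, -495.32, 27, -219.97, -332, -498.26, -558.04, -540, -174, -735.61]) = [-831, -735.61, -558.04, -540, -498.26, -495.32, -332, -219.97, -174, 27, 269, 772]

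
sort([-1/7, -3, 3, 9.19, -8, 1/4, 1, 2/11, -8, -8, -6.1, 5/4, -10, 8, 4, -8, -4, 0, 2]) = [-10, -8, -8, -8, -8, -6.1, -4, -3, -1/7, 0, 2/11, 1/4, 1, 5/4, 2, 3, 4, 8, 9.19]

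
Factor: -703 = -1*19^1*37^1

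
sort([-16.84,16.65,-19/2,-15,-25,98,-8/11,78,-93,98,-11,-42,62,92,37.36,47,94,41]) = [-93,-42,-25,-16.84,-15,-11,-19/2,-8/11,16.65,37.36,41,47,62,78,92,94,98,98]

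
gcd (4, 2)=2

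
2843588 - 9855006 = -7011418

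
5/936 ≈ 0.00534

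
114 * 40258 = 4589412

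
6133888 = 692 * 8864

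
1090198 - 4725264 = -3635066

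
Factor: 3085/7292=2^(-2) * 5^1 * 617^1 * 1823^(-1)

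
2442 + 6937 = 9379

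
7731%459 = 387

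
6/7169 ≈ 0.000837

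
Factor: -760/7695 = -1*2^3*3^(-4) = -8/81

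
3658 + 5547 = 9205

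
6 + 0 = 6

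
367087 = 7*52441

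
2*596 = 1192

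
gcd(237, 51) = 3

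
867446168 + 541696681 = 1409142849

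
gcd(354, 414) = 6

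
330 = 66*5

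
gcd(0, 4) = 4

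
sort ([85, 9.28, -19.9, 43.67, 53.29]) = [-19.9, 9.28, 43.67, 53.29, 85]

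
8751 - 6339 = 2412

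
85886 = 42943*2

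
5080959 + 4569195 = 9650154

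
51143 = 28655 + 22488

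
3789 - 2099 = 1690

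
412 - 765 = -353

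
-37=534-571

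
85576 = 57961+27615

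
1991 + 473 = 2464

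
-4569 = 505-5074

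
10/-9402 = -5/4701 ≈ -0.00106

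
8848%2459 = 1471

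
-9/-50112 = 1/5568≈0.000180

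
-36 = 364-400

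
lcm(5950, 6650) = 113050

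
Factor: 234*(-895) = -1*2^1*3^2*5^1*13^1*179^1 = -209430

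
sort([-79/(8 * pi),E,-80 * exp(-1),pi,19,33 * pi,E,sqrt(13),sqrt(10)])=[-80 * exp(-1),-79/(8 * pi),E,E,pi,sqrt(10),sqrt(13),19,33 * pi]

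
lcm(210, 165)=2310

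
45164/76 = 594+5/19 ≈ 594.26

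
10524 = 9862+662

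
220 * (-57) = -12540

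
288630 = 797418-508788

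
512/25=20 + 12/25=20.48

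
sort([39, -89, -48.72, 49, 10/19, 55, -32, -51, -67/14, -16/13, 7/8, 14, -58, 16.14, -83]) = [-89, -83, -58, -51, -48.72, -32, -67/14, -16/13, 10/19, 7/8, 14, 16.14, 39, 49, 55]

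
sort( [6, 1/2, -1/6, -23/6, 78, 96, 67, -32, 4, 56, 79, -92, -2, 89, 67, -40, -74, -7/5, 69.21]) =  [-92, -74, -40, -32, -23/6, -2, -7/5, -1/6, 1/2, 4, 6, 56, 67, 67, 69.21, 78, 79, 89, 96]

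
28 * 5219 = 146132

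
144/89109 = 16/9901 ≈ 0.00162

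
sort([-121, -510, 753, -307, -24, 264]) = [-510, -307, -121, -24, 264, 753]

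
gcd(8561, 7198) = 1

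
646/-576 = -1 - 35/288 ≈ -1.12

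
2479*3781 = 9373099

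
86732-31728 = 55004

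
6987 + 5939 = 12926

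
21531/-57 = -377-14/19 ≈ -377.74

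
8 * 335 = 2680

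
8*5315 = 42520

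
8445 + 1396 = 9841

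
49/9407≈0.00521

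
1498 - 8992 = -7494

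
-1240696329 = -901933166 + -338763163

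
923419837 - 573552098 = 349867739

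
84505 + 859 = 85364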